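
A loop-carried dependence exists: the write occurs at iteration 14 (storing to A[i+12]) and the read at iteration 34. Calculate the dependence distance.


Distance = read iteration - write iteration
= 34 - 14 = 20

20


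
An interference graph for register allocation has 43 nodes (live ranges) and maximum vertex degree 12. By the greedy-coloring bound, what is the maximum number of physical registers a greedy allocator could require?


Greedy coloring never needs more than (max_degree + 1) colors: when coloring a vertex, at most max_degree neighbors are already colored.
Upper bound = 12 + 1 = 13

13


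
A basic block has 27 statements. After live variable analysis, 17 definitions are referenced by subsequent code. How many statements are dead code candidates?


Dead code = total statements - live definitions
= 27 - 17 = 10

10


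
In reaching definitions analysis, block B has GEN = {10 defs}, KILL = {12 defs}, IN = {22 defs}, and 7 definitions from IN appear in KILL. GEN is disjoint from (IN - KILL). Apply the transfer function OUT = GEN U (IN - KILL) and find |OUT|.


IN - KILL: 22 - 7 = 15 surviving definitions
OUT = GEN + surviving = 10 + 15 = 25

25


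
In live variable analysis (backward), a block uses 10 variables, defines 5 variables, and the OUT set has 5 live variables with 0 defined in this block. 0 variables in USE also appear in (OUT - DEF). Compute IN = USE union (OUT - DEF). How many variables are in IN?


OUT - DEF: 5 - 0 = 5
|IN| = |USE| + |OUT - DEF| - |USE ∩ (OUT - DEF)| = 10 + 5 - 0 = 15

15


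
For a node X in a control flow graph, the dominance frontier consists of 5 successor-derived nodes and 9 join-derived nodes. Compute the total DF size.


DF(X) = direct successor contributions + join point contributions
= 5 + 9 = 14

14


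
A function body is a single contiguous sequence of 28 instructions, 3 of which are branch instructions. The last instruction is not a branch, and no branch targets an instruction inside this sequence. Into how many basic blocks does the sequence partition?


With no in-sequence branch targets, the leaders are the first instruction plus the instruction after each branch.
Number of basic blocks = branches + 1
= 3 + 1 = 4

4


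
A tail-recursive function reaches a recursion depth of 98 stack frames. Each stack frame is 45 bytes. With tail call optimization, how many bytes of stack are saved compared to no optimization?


Without TCO: 98 * 45 = 4410 bytes
With TCO: reuse 1 frame = 45 bytes
Savings = 4410 - 45 = 4365

4365


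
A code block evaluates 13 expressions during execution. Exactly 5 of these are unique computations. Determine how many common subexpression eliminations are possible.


CSE count = total expressions - unique expressions
= 13 - 5 = 8

8


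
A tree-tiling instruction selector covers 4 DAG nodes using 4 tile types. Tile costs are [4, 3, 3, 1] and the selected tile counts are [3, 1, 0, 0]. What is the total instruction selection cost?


Total cost = sum(count_i * cost_i)
= 3*4 + 1*3 + 0*3 + 0*1
= 15

15


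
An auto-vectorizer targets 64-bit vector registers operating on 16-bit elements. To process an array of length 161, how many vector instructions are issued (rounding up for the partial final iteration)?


Width = 64 / 16 = 4 elements per vector op
Iterations = ceil(161 / 4) = 41

41


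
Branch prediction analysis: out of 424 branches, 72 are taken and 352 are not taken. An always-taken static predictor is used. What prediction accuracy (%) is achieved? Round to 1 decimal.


Predictor: always-taken
Correct predictions = 72
Accuracy = 72 / 424 * 100 = 17.0%

17.0


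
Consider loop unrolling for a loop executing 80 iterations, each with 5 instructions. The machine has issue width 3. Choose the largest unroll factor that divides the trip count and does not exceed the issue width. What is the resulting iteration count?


Largest divisor of 80 <= 3 is 2
New iterations = 80 / 2 = 40

40


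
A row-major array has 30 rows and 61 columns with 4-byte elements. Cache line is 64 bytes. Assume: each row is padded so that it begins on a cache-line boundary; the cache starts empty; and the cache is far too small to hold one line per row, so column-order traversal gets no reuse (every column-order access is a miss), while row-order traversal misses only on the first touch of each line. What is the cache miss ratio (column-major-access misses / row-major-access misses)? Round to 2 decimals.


Each row occupies 61 * 4 = 244 bytes and starts on a line boundary, so it spans ceil(244 / 64) = 4 cache lines.
Row-major traversal misses (one per line touched): 30 * ceil(61 * 4 / 64) = 120
Column-major traversal misses (no reuse, every access misses): 30 * 61 = 1830
Ratio = 1830 / 120 = 15.25

15.25


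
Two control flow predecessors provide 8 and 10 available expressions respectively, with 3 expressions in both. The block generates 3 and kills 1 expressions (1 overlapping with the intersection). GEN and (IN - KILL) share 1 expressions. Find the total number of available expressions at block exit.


IN = intersection of predecessors = 3
IN - KILL = 3 - 1 = 2
|OUT| = |GEN| + |IN - KILL| - |GEN ∩ (IN - KILL)| = 3 + 2 - 1 = 4

4


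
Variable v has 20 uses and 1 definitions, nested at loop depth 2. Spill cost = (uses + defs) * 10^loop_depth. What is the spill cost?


uses + defs = 20 + 1 = 21
10^2 = 100
Spill cost = 21 * 100 = 2100

2100


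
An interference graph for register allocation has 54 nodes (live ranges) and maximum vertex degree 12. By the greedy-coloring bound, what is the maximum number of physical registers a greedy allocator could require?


Greedy coloring never needs more than (max_degree + 1) colors: when coloring a vertex, at most max_degree neighbors are already colored.
Upper bound = 12 + 1 = 13

13


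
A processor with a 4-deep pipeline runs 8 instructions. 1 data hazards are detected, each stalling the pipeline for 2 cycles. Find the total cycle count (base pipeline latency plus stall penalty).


Base cycles = 4 + 8 - 1 = 11
Total stalls = 1 * 2 = 2
Total = 11 + 2 = 13

13


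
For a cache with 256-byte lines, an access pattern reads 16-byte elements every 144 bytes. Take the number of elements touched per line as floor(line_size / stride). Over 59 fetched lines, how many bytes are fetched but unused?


Elements per line = floor(256 / 144) = 1
Bytes used per line = 1 * 16 = 16
Wasted per line = 256 - 16 = 240
Total wasted = 240 * 59 = 14160

14160


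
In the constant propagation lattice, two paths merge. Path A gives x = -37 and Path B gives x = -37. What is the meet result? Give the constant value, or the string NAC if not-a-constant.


Meet operation: if both paths give the same constant, result is that constant; if they differ, result is NAC (not-a-constant).
Path A: -37, Path B: -37 -> equal
Result: constant -> -37

-37


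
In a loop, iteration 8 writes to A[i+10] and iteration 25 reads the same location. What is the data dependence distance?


Distance = read iteration - write iteration
= 25 - 8 = 17

17


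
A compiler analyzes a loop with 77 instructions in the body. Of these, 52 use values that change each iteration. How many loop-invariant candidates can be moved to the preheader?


Invariant candidates = total - loop-dependent
= 77 - 52 = 25

25


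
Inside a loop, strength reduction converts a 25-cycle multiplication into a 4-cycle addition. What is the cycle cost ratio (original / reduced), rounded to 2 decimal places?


Ratio = mult_cost / add_cost = 25 / 4 = 6.25

6.25


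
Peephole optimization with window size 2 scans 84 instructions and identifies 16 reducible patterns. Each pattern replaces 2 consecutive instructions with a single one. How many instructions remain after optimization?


Each match removes 1 instructions.
Total removed = 16 * 1 = 16
Remaining = 84 - 16 = 68

68


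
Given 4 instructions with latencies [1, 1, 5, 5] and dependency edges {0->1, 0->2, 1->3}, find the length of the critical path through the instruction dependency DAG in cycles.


Compute longest path through dependency graph: dist(Ik) = max over predecessors of dist + latency(Ik).
dist(I0) = latency 1 = 1
dist(I1) = dist(I0) + 1 = 1 + 1 = 2
dist(I2) = dist(I0) + 5 = 1 + 5 = 6
dist(I3) = dist(I1) + 5 = 2 + 5 = 7
Critical path = max dist = 7

7


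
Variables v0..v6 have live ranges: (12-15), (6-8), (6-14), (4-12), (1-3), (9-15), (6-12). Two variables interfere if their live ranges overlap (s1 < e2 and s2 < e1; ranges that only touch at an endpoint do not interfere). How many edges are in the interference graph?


Check all pairs for overlapping intervals.
Two intervals (s1,e1) and (s2,e2) overlap if s1 < e2 and s2 < e1.
v0 (12-15) vs v1..v6: overlaps v2, v5 -> 2
v1 (6-8) vs v2..v6: overlaps v2, v3, v6 -> 3
v2 (6-14) vs v3..v6: overlaps v3, v5, v6 -> 3
v3 (4-12) vs v4..v6: overlaps v5, v6 -> 2
v4 (1-3) vs v5..v6: overlaps none -> 0
v5 (9-15) vs v6: overlaps v6 -> 1
Total overlapping pairs = 2 + 3 + 3 + 2 + 0 + 1 = 11

11


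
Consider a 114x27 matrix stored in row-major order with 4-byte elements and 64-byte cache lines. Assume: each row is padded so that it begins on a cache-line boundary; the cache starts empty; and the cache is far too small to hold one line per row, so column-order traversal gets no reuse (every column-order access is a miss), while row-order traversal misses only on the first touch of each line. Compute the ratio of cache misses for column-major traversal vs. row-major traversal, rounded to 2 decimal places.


Each row occupies 27 * 4 = 108 bytes and starts on a line boundary, so it spans ceil(108 / 64) = 2 cache lines.
Row-major traversal misses (one per line touched): 114 * ceil(27 * 4 / 64) = 228
Column-major traversal misses (no reuse, every access misses): 114 * 27 = 3078
Ratio = 3078 / 228 = 13.5

13.5


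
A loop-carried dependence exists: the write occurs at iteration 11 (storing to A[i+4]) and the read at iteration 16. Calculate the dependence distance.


Distance = read iteration - write iteration
= 16 - 11 = 5

5


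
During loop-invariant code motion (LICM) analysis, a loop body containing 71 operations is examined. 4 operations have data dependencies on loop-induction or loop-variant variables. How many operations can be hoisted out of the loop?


Invariant candidates = total - loop-dependent
= 71 - 4 = 67

67


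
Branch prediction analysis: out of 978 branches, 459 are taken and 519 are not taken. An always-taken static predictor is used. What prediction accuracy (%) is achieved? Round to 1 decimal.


Predictor: always-taken
Correct predictions = 459
Accuracy = 459 / 978 * 100 = 46.9%

46.9


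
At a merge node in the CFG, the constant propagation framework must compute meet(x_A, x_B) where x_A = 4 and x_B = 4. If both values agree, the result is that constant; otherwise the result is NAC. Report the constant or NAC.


Meet operation: if both paths give the same constant, result is that constant; if they differ, result is NAC (not-a-constant).
Path A: 4, Path B: 4 -> equal
Result: constant -> 4

4


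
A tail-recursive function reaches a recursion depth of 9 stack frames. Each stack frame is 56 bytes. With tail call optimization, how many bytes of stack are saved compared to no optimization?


Without TCO: 9 * 56 = 504 bytes
With TCO: reuse 1 frame = 56 bytes
Savings = 504 - 56 = 448

448


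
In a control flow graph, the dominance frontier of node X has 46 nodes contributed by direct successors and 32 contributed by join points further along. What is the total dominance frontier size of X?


DF(X) = direct successor contributions + join point contributions
= 46 + 32 = 78

78


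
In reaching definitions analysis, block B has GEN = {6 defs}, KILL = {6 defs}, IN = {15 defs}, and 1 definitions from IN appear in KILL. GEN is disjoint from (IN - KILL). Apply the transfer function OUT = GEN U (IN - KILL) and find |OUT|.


IN - KILL: 15 - 1 = 14 surviving definitions
OUT = GEN + surviving = 6 + 14 = 20

20


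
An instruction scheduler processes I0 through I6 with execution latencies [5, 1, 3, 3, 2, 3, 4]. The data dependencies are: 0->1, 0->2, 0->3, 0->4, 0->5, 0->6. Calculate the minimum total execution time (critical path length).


Compute longest path through dependency graph: dist(Ik) = max over predecessors of dist + latency(Ik).
dist(I0) = latency 5 = 5
dist(I1) = dist(I0) + 1 = 5 + 1 = 6
dist(I2) = dist(I0) + 3 = 5 + 3 = 8
dist(I3) = dist(I0) + 3 = 5 + 3 = 8
dist(I4) = dist(I0) + 2 = 5 + 2 = 7
dist(I5) = dist(I0) + 3 = 5 + 3 = 8
dist(I6) = dist(I0) + 4 = 5 + 4 = 9
Critical path = max dist = 9

9


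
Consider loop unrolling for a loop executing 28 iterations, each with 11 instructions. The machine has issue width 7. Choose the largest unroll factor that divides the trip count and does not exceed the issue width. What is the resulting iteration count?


Largest divisor of 28 <= 7 is 7
New iterations = 28 / 7 = 4

4


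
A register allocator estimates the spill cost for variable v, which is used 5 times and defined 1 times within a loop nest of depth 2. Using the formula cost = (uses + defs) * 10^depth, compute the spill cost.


uses + defs = 5 + 1 = 6
10^2 = 100
Spill cost = 6 * 100 = 600

600


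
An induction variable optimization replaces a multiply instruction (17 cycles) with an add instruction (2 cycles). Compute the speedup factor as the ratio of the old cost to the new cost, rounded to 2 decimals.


Ratio = mult_cost / add_cost = 17 / 2 = 8.5

8.5


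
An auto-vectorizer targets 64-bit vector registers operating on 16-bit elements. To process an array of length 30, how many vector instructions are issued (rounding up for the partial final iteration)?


Width = 64 / 16 = 4 elements per vector op
Iterations = ceil(30 / 4) = 8

8


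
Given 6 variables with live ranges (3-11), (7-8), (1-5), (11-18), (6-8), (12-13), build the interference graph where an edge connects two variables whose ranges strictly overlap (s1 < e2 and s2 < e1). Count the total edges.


Check all pairs for overlapping intervals.
Two intervals (s1,e1) and (s2,e2) overlap if s1 < e2 and s2 < e1.
v0 (3-11) vs v1..v5: overlaps v1, v2, v4 -> 3
v1 (7-8) vs v2..v5: overlaps v4 -> 1
v2 (1-5) vs v3..v5: overlaps none -> 0
v3 (11-18) vs v4..v5: overlaps v5 -> 1
v4 (6-8) vs v5: overlaps none -> 0
Total overlapping pairs = 3 + 1 + 0 + 1 + 0 = 5

5


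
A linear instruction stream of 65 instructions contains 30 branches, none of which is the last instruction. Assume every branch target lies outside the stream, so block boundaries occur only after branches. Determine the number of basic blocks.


With no in-sequence branch targets, the leaders are the first instruction plus the instruction after each branch.
Number of basic blocks = branches + 1
= 30 + 1 = 31

31


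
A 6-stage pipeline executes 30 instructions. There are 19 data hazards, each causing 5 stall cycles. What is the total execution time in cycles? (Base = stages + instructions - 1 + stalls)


Base cycles = 6 + 30 - 1 = 35
Total stalls = 19 * 5 = 95
Total = 35 + 95 = 130

130


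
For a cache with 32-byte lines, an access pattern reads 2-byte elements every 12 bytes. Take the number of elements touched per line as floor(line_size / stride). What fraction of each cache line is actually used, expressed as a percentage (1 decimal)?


Elements per cache line = floor(32 / 12) = 2
Bytes used = 2 * 2 = 4
Utilization = 4 / 32 * 100 = 12.5%

12.5


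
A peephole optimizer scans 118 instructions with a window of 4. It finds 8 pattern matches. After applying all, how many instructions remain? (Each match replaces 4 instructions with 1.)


Each match removes 3 instructions.
Total removed = 8 * 3 = 24
Remaining = 118 - 24 = 94

94


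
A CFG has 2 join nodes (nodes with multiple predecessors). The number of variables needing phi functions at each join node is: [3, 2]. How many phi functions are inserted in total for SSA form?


Total phi functions = sum of phi functions at each join node
= 3 + 2 = 5

5


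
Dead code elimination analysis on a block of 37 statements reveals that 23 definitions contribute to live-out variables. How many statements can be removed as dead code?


Dead code = total statements - live definitions
= 37 - 23 = 14

14


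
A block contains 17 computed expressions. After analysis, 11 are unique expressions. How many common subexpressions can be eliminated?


CSE count = total expressions - unique expressions
= 17 - 11 = 6

6


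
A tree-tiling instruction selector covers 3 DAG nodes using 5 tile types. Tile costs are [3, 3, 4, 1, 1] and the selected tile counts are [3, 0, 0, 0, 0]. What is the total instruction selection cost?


Total cost = sum(count_i * cost_i)
= 3*3 + 0*3 + 0*4 + 0*1 + 0*1
= 9

9


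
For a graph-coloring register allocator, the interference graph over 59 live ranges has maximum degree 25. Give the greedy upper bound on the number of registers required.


Greedy coloring never needs more than (max_degree + 1) colors: when coloring a vertex, at most max_degree neighbors are already colored.
Upper bound = 25 + 1 = 26

26


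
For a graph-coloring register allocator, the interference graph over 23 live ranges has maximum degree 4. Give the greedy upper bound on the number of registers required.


Greedy coloring never needs more than (max_degree + 1) colors: when coloring a vertex, at most max_degree neighbors are already colored.
Upper bound = 4 + 1 = 5

5


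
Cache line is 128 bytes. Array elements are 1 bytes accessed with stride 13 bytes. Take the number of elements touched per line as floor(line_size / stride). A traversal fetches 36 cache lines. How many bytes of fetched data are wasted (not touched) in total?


Elements per line = floor(128 / 13) = 9
Bytes used per line = 9 * 1 = 9
Wasted per line = 128 - 9 = 119
Total wasted = 119 * 36 = 4284

4284


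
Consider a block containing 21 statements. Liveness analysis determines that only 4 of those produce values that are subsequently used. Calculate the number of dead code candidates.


Dead code = total statements - live definitions
= 21 - 4 = 17

17


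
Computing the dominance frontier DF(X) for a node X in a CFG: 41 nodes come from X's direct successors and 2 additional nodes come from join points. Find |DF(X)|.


DF(X) = direct successor contributions + join point contributions
= 41 + 2 = 43

43


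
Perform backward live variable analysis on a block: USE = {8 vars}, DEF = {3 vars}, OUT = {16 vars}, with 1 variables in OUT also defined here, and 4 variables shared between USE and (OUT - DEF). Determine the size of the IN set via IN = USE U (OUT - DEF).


OUT - DEF: 16 - 1 = 15
|IN| = |USE| + |OUT - DEF| - |USE ∩ (OUT - DEF)| = 8 + 15 - 4 = 19

19


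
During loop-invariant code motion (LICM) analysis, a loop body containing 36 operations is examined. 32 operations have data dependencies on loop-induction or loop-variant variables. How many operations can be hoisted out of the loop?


Invariant candidates = total - loop-dependent
= 36 - 32 = 4

4


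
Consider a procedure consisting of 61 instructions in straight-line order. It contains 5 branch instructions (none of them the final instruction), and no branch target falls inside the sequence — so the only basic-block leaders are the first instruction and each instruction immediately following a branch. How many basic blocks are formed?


With no in-sequence branch targets, the leaders are the first instruction plus the instruction after each branch.
Number of basic blocks = branches + 1
= 5 + 1 = 6

6


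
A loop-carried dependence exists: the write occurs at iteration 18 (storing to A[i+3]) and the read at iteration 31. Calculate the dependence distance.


Distance = read iteration - write iteration
= 31 - 18 = 13

13


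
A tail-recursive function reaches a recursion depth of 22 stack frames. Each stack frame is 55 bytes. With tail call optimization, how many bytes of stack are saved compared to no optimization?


Without TCO: 22 * 55 = 1210 bytes
With TCO: reuse 1 frame = 55 bytes
Savings = 1210 - 55 = 1155

1155


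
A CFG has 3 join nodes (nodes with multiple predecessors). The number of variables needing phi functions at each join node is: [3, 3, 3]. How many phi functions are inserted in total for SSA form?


Total phi functions = sum of phi functions at each join node
= 3 + 3 + 3 = 9

9


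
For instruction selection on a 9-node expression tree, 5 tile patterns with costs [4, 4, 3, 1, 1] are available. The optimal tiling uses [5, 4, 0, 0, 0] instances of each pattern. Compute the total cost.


Total cost = sum(count_i * cost_i)
= 5*4 + 4*4 + 0*3 + 0*1 + 0*1
= 36

36


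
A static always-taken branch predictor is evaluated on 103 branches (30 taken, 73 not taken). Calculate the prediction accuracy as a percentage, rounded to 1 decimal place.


Predictor: always-taken
Correct predictions = 30
Accuracy = 30 / 103 * 100 = 29.1%

29.1


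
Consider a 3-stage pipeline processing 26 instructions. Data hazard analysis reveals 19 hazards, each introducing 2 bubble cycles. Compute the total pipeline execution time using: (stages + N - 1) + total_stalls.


Base cycles = 3 + 26 - 1 = 28
Total stalls = 19 * 2 = 38
Total = 28 + 38 = 66

66


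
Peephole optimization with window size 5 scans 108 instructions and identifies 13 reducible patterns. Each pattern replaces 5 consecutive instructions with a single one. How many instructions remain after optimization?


Each match removes 4 instructions.
Total removed = 13 * 4 = 52
Remaining = 108 - 52 = 56

56


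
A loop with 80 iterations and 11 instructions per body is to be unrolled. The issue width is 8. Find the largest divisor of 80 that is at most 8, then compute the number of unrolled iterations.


Largest divisor of 80 <= 8 is 8
New iterations = 80 / 8 = 10

10


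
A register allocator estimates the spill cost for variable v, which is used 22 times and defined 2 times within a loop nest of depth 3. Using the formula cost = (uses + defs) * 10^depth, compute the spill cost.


uses + defs = 22 + 2 = 24
10^3 = 1000
Spill cost = 24 * 1000 = 24000

24000


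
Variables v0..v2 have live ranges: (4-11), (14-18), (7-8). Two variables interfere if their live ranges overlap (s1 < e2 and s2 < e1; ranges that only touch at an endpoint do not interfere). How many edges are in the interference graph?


Check all pairs for overlapping intervals.
Two intervals (s1,e1) and (s2,e2) overlap if s1 < e2 and s2 < e1.
v0 (4-11) vs v1..v2: overlaps v2 -> 1
v1 (14-18) vs v2: overlaps none -> 0
Total overlapping pairs = 1 + 0 = 1

1


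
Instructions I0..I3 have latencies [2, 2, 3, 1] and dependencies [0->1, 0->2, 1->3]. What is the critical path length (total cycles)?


Compute longest path through dependency graph: dist(Ik) = max over predecessors of dist + latency(Ik).
dist(I0) = latency 2 = 2
dist(I1) = dist(I0) + 2 = 2 + 2 = 4
dist(I2) = dist(I0) + 3 = 2 + 3 = 5
dist(I3) = dist(I1) + 1 = 4 + 1 = 5
Critical path = max dist = 5

5


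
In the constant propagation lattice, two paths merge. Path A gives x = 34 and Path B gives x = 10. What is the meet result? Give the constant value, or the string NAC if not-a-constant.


Meet operation: if both paths give the same constant, result is that constant; if they differ, result is NAC (not-a-constant).
Path A: 34, Path B: 10 -> differ
Result: not-a-constant -> NAC

NAC


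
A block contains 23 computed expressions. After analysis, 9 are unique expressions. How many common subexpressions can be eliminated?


CSE count = total expressions - unique expressions
= 23 - 9 = 14

14


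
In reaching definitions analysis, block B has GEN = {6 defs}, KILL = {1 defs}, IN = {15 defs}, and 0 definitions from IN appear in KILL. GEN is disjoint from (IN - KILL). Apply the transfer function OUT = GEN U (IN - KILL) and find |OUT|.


IN - KILL: 15 - 0 = 15 surviving definitions
OUT = GEN + surviving = 6 + 15 = 21

21


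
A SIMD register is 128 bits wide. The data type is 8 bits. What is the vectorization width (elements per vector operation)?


Width = SIMD bits / data type bits
= 128 / 8 = 16

16


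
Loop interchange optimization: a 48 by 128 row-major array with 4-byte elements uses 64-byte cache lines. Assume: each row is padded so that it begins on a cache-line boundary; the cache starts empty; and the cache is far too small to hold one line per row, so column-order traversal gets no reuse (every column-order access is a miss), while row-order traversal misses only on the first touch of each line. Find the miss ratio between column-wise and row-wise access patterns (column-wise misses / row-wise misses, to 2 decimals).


Each row occupies 128 * 4 = 512 bytes and starts on a line boundary, so it spans ceil(512 / 64) = 8 cache lines.
Row-major traversal misses (one per line touched): 48 * ceil(128 * 4 / 64) = 384
Column-major traversal misses (no reuse, every access misses): 48 * 128 = 6144
Ratio = 6144 / 384 = 16.0

16.0


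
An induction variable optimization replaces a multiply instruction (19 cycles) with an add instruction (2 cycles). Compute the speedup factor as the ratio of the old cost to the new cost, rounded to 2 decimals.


Ratio = mult_cost / add_cost = 19 / 2 = 9.5

9.5


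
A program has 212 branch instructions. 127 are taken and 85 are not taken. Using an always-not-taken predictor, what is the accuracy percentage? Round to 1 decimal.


Predictor: always-not-taken
Correct predictions = 85
Accuracy = 85 / 212 * 100 = 40.1%

40.1


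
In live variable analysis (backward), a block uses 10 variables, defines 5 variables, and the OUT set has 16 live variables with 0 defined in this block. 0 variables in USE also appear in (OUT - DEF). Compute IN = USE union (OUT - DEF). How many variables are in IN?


OUT - DEF: 16 - 0 = 16
|IN| = |USE| + |OUT - DEF| - |USE ∩ (OUT - DEF)| = 10 + 16 - 0 = 26

26


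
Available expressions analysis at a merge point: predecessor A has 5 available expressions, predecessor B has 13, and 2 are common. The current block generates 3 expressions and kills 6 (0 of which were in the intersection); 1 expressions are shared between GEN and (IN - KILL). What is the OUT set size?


IN = intersection of predecessors = 2
IN - KILL = 2 - 0 = 2
|OUT| = |GEN| + |IN - KILL| - |GEN ∩ (IN - KILL)| = 3 + 2 - 1 = 4

4


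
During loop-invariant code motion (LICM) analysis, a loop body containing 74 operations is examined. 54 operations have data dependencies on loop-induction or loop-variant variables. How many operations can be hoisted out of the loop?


Invariant candidates = total - loop-dependent
= 74 - 54 = 20

20


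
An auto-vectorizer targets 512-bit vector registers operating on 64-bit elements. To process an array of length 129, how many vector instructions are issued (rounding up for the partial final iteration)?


Width = 512 / 64 = 8 elements per vector op
Iterations = ceil(129 / 8) = 17

17


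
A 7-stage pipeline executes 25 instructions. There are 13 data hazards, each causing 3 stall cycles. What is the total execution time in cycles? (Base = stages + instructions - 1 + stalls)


Base cycles = 7 + 25 - 1 = 31
Total stalls = 13 * 3 = 39
Total = 31 + 39 = 70

70


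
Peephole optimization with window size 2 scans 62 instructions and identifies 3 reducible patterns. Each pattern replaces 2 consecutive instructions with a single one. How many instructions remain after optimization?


Each match removes 1 instructions.
Total removed = 3 * 1 = 3
Remaining = 62 - 3 = 59

59


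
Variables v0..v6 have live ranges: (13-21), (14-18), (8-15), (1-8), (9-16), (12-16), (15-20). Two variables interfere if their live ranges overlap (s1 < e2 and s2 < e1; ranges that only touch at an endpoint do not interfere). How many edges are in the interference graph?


Check all pairs for overlapping intervals.
Two intervals (s1,e1) and (s2,e2) overlap if s1 < e2 and s2 < e1.
v0 (13-21) vs v1..v6: overlaps v1, v2, v4, v5, v6 -> 5
v1 (14-18) vs v2..v6: overlaps v2, v4, v5, v6 -> 4
v2 (8-15) vs v3..v6: overlaps v4, v5 -> 2
v3 (1-8) vs v4..v6: overlaps none -> 0
v4 (9-16) vs v5..v6: overlaps v5, v6 -> 2
v5 (12-16) vs v6: overlaps v6 -> 1
Total overlapping pairs = 5 + 4 + 2 + 0 + 2 + 1 = 14

14


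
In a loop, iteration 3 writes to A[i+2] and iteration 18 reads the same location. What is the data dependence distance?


Distance = read iteration - write iteration
= 18 - 3 = 15

15


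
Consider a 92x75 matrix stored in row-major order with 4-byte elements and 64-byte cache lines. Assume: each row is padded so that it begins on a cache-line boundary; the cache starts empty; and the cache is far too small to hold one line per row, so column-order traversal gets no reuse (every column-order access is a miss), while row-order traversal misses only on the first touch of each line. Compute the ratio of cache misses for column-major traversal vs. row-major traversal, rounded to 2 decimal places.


Each row occupies 75 * 4 = 300 bytes and starts on a line boundary, so it spans ceil(300 / 64) = 5 cache lines.
Row-major traversal misses (one per line touched): 92 * ceil(75 * 4 / 64) = 460
Column-major traversal misses (no reuse, every access misses): 92 * 75 = 6900
Ratio = 6900 / 460 = 15.0

15.0


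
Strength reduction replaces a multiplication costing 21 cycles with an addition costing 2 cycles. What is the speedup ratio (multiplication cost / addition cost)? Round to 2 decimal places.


Ratio = mult_cost / add_cost = 21 / 2 = 10.5

10.5


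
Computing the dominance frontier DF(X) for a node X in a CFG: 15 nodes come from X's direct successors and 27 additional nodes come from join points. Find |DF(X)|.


DF(X) = direct successor contributions + join point contributions
= 15 + 27 = 42

42


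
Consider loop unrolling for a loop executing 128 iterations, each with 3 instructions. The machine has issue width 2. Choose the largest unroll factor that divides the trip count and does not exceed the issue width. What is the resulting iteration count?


Largest divisor of 128 <= 2 is 2
New iterations = 128 / 2 = 64

64


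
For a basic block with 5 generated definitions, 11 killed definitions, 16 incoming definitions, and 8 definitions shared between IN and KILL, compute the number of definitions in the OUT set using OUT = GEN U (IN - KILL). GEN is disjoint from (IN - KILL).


IN - KILL: 16 - 8 = 8 surviving definitions
OUT = GEN + surviving = 5 + 8 = 13

13


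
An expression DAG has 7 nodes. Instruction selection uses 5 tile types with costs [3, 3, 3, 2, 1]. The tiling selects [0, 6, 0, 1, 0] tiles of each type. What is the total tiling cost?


Total cost = sum(count_i * cost_i)
= 0*3 + 6*3 + 0*3 + 1*2 + 0*1
= 20

20


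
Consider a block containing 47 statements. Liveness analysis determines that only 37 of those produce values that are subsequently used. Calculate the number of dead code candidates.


Dead code = total statements - live definitions
= 47 - 37 = 10

10


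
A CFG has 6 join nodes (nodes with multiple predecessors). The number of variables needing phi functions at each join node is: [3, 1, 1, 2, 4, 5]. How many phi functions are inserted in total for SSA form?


Total phi functions = sum of phi functions at each join node
= 3 + 1 + 1 + 2 + 4 + 5 = 16

16


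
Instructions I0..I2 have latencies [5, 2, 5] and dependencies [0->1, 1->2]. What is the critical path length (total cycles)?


Compute longest path through dependency graph: dist(Ik) = max over predecessors of dist + latency(Ik).
dist(I0) = latency 5 = 5
dist(I1) = dist(I0) + 2 = 5 + 2 = 7
dist(I2) = dist(I1) + 5 = 7 + 5 = 12
Critical path = max dist = 12

12


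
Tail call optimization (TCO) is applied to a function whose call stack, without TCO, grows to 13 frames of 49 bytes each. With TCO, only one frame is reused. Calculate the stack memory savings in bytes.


Without TCO: 13 * 49 = 637 bytes
With TCO: reuse 1 frame = 49 bytes
Savings = 637 - 49 = 588

588


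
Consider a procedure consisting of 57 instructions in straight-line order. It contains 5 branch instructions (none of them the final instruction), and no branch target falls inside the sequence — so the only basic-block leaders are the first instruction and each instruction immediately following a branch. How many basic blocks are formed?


With no in-sequence branch targets, the leaders are the first instruction plus the instruction after each branch.
Number of basic blocks = branches + 1
= 5 + 1 = 6

6


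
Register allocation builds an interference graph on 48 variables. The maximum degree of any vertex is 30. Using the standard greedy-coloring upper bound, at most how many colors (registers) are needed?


Greedy coloring never needs more than (max_degree + 1) colors: when coloring a vertex, at most max_degree neighbors are already colored.
Upper bound = 30 + 1 = 31

31


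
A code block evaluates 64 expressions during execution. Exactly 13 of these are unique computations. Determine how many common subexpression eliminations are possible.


CSE count = total expressions - unique expressions
= 64 - 13 = 51

51


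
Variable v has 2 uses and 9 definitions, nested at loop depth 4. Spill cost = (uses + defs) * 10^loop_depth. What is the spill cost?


uses + defs = 2 + 9 = 11
10^4 = 10000
Spill cost = 11 * 10000 = 110000

110000


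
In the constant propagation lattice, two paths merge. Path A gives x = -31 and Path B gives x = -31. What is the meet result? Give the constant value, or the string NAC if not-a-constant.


Meet operation: if both paths give the same constant, result is that constant; if they differ, result is NAC (not-a-constant).
Path A: -31, Path B: -31 -> equal
Result: constant -> -31

-31


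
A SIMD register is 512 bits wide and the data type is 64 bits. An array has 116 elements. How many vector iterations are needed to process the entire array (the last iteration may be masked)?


Width = 512 / 64 = 8 elements per vector op
Iterations = ceil(116 / 8) = 15

15


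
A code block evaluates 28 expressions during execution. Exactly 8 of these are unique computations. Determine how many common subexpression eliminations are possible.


CSE count = total expressions - unique expressions
= 28 - 8 = 20

20


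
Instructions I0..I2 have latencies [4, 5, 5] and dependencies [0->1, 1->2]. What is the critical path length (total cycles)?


Compute longest path through dependency graph: dist(Ik) = max over predecessors of dist + latency(Ik).
dist(I0) = latency 4 = 4
dist(I1) = dist(I0) + 5 = 4 + 5 = 9
dist(I2) = dist(I1) + 5 = 9 + 5 = 14
Critical path = max dist = 14

14


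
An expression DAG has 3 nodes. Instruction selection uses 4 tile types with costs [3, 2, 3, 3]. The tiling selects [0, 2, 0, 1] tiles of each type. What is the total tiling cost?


Total cost = sum(count_i * cost_i)
= 0*3 + 2*2 + 0*3 + 1*3
= 7

7


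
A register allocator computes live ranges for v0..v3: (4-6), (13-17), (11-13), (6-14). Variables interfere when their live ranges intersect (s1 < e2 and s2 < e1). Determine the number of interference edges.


Check all pairs for overlapping intervals.
Two intervals (s1,e1) and (s2,e2) overlap if s1 < e2 and s2 < e1.
v0 (4-6) vs v1..v3: overlaps none -> 0
v1 (13-17) vs v2..v3: overlaps v3 -> 1
v2 (11-13) vs v3: overlaps v3 -> 1
Total overlapping pairs = 0 + 1 + 1 = 2

2


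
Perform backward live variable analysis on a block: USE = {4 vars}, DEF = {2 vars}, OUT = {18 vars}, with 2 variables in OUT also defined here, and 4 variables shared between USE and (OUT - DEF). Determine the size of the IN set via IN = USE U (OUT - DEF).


OUT - DEF: 18 - 2 = 16
|IN| = |USE| + |OUT - DEF| - |USE ∩ (OUT - DEF)| = 4 + 16 - 4 = 16

16


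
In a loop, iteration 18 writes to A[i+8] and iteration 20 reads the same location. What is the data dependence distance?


Distance = read iteration - write iteration
= 20 - 18 = 2

2


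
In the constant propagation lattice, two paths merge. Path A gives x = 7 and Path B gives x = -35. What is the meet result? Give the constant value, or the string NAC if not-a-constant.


Meet operation: if both paths give the same constant, result is that constant; if they differ, result is NAC (not-a-constant).
Path A: 7, Path B: -35 -> differ
Result: not-a-constant -> NAC

NAC


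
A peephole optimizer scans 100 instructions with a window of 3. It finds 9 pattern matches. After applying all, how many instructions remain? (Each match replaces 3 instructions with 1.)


Each match removes 2 instructions.
Total removed = 9 * 2 = 18
Remaining = 100 - 18 = 82

82


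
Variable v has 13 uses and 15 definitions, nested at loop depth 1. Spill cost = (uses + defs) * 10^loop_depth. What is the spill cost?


uses + defs = 13 + 15 = 28
10^1 = 10
Spill cost = 28 * 10 = 280

280


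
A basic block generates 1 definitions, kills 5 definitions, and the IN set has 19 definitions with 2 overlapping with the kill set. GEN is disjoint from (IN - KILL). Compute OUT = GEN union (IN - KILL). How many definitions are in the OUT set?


IN - KILL: 19 - 2 = 17 surviving definitions
OUT = GEN + surviving = 1 + 17 = 18

18


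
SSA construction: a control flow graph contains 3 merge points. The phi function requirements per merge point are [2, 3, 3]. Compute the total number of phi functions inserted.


Total phi functions = sum of phi functions at each join node
= 2 + 3 + 3 = 8

8


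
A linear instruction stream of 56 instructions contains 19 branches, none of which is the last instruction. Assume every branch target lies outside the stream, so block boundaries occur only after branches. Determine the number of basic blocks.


With no in-sequence branch targets, the leaders are the first instruction plus the instruction after each branch.
Number of basic blocks = branches + 1
= 19 + 1 = 20

20


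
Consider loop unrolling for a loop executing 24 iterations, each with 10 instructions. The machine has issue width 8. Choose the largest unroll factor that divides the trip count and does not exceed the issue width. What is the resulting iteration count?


Largest divisor of 24 <= 8 is 8
New iterations = 24 / 8 = 3

3


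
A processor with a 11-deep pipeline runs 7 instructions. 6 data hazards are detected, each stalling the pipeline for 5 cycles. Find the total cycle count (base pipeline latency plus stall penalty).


Base cycles = 11 + 7 - 1 = 17
Total stalls = 6 * 5 = 30
Total = 17 + 30 = 47

47


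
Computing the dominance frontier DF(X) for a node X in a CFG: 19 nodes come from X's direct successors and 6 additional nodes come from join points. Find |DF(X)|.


DF(X) = direct successor contributions + join point contributions
= 19 + 6 = 25

25


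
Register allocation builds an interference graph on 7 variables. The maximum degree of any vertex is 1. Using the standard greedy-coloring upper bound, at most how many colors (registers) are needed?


Greedy coloring never needs more than (max_degree + 1) colors: when coloring a vertex, at most max_degree neighbors are already colored.
Upper bound = 1 + 1 = 2

2


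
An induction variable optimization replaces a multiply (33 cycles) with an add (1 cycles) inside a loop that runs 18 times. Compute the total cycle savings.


Per-iteration saving = 33 - 1 = 32
Total saved = 18 * 32 = 576

576


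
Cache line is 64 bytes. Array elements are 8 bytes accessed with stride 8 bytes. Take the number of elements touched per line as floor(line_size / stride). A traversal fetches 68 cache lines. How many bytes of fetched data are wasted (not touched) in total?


Elements per line = floor(64 / 8) = 8
Bytes used per line = 8 * 8 = 64
Wasted per line = 64 - 64 = 0
Total wasted = 0 * 68 = 0

0


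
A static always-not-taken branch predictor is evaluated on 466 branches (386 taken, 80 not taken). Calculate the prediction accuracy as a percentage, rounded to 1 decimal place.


Predictor: always-not-taken
Correct predictions = 80
Accuracy = 80 / 466 * 100 = 17.2%

17.2
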